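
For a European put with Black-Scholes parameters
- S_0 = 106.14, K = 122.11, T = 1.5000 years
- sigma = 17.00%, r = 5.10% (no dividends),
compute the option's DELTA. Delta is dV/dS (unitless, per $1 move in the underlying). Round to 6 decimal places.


d1 = -0.2016664927; d2 = -0.4098731208
phi(d1) = 0.3909118389; exp(-qT) = 1.0000000000; exp(-rT) = 0.9263529143
N(-d1) = 0.5799112703
Delta = -exp(-qT) * N(-d1) = -1.0000000000 * 0.5799112703 = -0.579911

Answer: Delta = -0.579911


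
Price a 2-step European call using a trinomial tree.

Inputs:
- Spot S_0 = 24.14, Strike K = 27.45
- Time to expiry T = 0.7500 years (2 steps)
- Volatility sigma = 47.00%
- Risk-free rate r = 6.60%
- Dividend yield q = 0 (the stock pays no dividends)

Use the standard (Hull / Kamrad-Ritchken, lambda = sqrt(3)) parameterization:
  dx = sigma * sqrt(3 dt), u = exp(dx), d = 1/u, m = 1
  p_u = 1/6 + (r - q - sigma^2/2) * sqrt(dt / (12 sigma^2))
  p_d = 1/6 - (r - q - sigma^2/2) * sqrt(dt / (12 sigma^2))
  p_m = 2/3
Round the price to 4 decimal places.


dt = T/N = 0.375000; dx = sigma*sqrt(3*dt) = 0.498510
u = exp(dx) = 1.646267; d = 1/u = 0.607435
p_u = 0.149948, p_m = 0.666667, p_d = 0.183385
Discount per step: exp(-r*dt) = 0.975554
Stock lattice S(k, j) with j the centered position index:
  k=0: S(0,+0) = 24.1400
  k=1: S(1,-1) = 14.6635; S(1,+0) = 24.1400; S(1,+1) = 39.7409
  k=2: S(2,-2) = 8.9071; S(2,-1) = 14.6635; S(2,+0) = 24.1400; S(2,+1) = 39.7409; S(2,+2) = 65.4241
Terminal payoffs V(N, j) = max(S_T - K, 0):
  V(2,-2) = 0.000000; V(2,-1) = 0.000000; V(2,+0) = 0.000000; V(2,+1) = 12.290885; V(2,+2) = 37.974106
Backward induction: V(k, j) = exp(-r*dt) * [p_u * V(k+1, j+1) + p_m * V(k+1, j) + p_d * V(k+1, j-1)]
  V(1,-1) = exp(-r*dt) * [p_u*0.000000 + p_m*0.000000 + p_d*0.000000] = 0.000000
  V(1,+0) = exp(-r*dt) * [p_u*12.290885 + p_m*0.000000 + p_d*0.000000] = 1.797941
  V(1,+1) = exp(-r*dt) * [p_u*37.974106 + p_m*12.290885 + p_d*0.000000] = 13.548557
  V(0,+0) = exp(-r*dt) * [p_u*13.548557 + p_m*1.797941 + p_d*0.000000] = 3.151241

Answer: Price = V(0,0) = 3.1512


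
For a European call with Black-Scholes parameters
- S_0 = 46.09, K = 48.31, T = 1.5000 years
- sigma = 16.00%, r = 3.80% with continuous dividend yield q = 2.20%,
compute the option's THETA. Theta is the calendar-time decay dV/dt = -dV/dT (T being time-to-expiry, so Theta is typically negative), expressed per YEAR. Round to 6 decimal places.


d1 = -0.0196090423; d2 = -0.2155682217
phi(d1) = 0.3988655882; exp(-qT) = 0.9675385596; exp(-rT) = 0.9445940694
Theta = -S*exp(-qT)*phi(d1)*sigma/(2*sqrt(T)) - r*K*exp(-rT)*N(d2) + q*S*exp(-qT)*N(d1)
N(d1) = 0.4921776253; N(d2) = 0.4146621644; sqrt(T) = 1.2247448714
Term 1 = -46.0900 * 0.9675385596 * 0.3988655882 * 0.1600 / (2 * 1.2247448714) = -1.1618389108
Term 2 = -0.0380 * 48.3100 * 0.9445940694 * 0.4146621644 = -0.7190519343
Term 3 = 0.0220 * 46.0900 * 0.9675385596 * 0.4921776253 = 0.4828581183
Theta = -1.1618389108 + (-0.7190519343) + (0.4828581183) = -1.398033

Answer: Theta = -1.398033


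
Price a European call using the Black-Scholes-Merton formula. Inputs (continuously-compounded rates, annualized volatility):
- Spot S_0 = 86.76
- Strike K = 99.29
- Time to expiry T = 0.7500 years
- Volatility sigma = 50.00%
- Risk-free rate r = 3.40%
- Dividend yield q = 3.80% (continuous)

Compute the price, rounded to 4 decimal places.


Answer: Price = 10.0549

Derivation:
d1 = (ln(S/K) + (r - q + 0.5*sigma^2) * T) / (sigma * sqrt(T)) = -0.10195815
d2 = d1 - sigma * sqrt(T) = -0.53497085
exp(-rT) = 0.97482238; exp(-qT) = 0.97190229
C = S_0 * exp(-qT) * N(d1) - K * exp(-rT) * N(d2)
N(d1) = 0.45939495; N(d2) = 0.29633501
C = 86.7600 * 0.97190229 * 0.45939495 - 99.2900 * 0.97482238 * 0.29633501 = 10.0549


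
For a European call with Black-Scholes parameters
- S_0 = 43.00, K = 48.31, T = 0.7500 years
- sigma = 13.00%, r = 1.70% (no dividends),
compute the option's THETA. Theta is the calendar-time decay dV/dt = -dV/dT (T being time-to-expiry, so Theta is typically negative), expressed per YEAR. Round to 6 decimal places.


Answer: Theta = -1.019083

Derivation:
d1 = -0.8647016095; d2 = -0.9772849120
phi(d1) = 0.2745030327; exp(-qT) = 1.0000000000; exp(-rT) = 0.9873309369
Theta = -S*exp(-qT)*phi(d1)*sigma/(2*sqrt(T)) - r*K*exp(-rT)*N(d2) + q*S*exp(-qT)*N(d1)
N(d1) = 0.1936012929; N(d2) = 0.1642140603; sqrt(T) = 0.8660254038
Term 1 = -43.0000 * 1.0000000000 * 0.2745030327 * 0.1300 / (2 * 0.8660254038) = -0.8859277950
Term 2 = -0.0170 * 48.3100 * 0.9873309369 * 0.1642140603 = -0.1331554797
Term 3 = 0 (no dividend yield, q = 0)
Theta = -0.8859277950 + (-0.1331554797) + (0.0000000000) = -1.019083


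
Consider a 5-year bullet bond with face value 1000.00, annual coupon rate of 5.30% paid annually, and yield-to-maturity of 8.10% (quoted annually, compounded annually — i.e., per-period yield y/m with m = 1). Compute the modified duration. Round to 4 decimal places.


Answer: Modified duration = 4.1517

Derivation:
Coupon per period c = face * coupon_rate / m = 53.000000
Periods per year m = 1; per-period yield y/m = 0.081000
Number of cashflows N = 5
Cashflows (t years, CF_t, discount factor 1/(1+y/m)^(m*t), PV):
  t = 1.0000: CF_t = 53.000000, DF = 0.925069, PV = 49.028677
  t = 2.0000: CF_t = 53.000000, DF = 0.855753, PV = 45.354928
  t = 3.0000: CF_t = 53.000000, DF = 0.791631, PV = 41.956455
  t = 4.0000: CF_t = 53.000000, DF = 0.732314, PV = 38.812632
  t = 5.0000: CF_t = 1053.000000, DF = 0.677441, PV = 713.345460
Price P = sum_t PV_t = 888.498152
First compute Macaulay numerator sum_t t * PV_t:
  t * PV_t at t = 1.0000: 49.028677
  t * PV_t at t = 2.0000: 90.709856
  t * PV_t at t = 3.0000: 125.869365
  t * PV_t at t = 4.0000: 155.250528
  t * PV_t at t = 5.0000: 3566.727299
Macaulay duration D = 3987.585725 / 888.498152 = 4.488007
Modified duration = D / (1 + y/m) = 4.488007 / (1 + 0.081000) = 4.151718


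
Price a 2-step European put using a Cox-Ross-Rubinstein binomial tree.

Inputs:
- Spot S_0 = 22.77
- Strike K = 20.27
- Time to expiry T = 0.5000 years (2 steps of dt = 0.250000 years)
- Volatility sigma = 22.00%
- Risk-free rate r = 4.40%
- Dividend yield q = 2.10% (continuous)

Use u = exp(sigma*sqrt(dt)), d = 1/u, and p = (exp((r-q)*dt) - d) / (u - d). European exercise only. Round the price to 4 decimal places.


Answer: Price = V(0,0) = 0.4909

Derivation:
dt = T/N = 0.250000
u = exp(sigma*sqrt(dt)) = 1.116278; d = 1/u = 0.895834
p = (exp((r-q)*dt) - d) / (u - d) = 0.498687
Discount per step: exp(-r*dt) = 0.989060
Stock lattice S(k, i) with i counting down-moves:
  k=0: S(0,0) = 22.7700
  k=1: S(1,0) = 25.4177; S(1,1) = 20.3981
  k=2: S(2,0) = 28.3732; S(2,1) = 22.7700; S(2,2) = 18.2734
Terminal payoffs V(N, i) = max(K - S_T, 0):
  V(2,0) = 0.000000; V(2,1) = 0.000000; V(2,2) = 1.996647
Backward induction: V(k, i) = exp(-r*dt) * [p * V(k+1, i) + (1-p) * V(k+1, i+1)].
  V(1,0) = exp(-r*dt) * [p*0.000000 + (1-p)*0.000000] = 0.000000
  V(1,1) = exp(-r*dt) * [p*0.000000 + (1-p)*1.996647] = 0.989996
  V(0,0) = exp(-r*dt) * [p*0.000000 + (1-p)*0.989996] = 0.490869


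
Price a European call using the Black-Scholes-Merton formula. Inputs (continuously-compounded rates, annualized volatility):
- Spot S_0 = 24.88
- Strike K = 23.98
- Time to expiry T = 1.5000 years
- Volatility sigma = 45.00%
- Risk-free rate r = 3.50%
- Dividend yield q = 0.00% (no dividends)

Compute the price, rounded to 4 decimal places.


Answer: Price = 6.3004

Derivation:
d1 = (ln(S/K) + (r - q + 0.5*sigma^2) * T) / (sigma * sqrt(T)) = 0.43767686
d2 = d1 - sigma * sqrt(T) = -0.11345834
exp(-rT) = 0.94885432; exp(-qT) = 1.00000000
C = S_0 * exp(-qT) * N(d1) - K * exp(-rT) * N(d2)
N(d1) = 0.66918973; N(d2) = 0.45483360
C = 24.8800 * 1.00000000 * 0.66918973 - 23.9800 * 0.94885432 * 0.45483360 = 6.3004


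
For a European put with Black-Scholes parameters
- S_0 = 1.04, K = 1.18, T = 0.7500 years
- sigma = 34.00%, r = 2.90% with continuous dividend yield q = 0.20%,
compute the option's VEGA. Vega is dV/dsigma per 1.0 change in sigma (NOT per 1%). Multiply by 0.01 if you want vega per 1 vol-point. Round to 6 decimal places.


d1 = -0.2129190541; d2 = -0.5073676914
phi(d1) = 0.3900010705; exp(-qT) = 0.9985011244; exp(-rT) = 0.9784848257
Vega = S * exp(-qT) * phi(d1) * sqrt(T) = 1.0400 * 0.9985011244 * 0.3900010705 * 0.8660254038 = 0.350734

Answer: Vega = 0.350734


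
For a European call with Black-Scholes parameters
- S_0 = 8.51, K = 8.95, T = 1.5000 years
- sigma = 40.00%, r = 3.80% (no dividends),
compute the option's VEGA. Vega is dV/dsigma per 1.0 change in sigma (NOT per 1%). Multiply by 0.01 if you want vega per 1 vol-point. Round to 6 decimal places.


Answer: Vega = 4.021485

Derivation:
d1 = 0.2583975105; d2 = -0.2315004381
phi(d1) = 0.3858436012; exp(-qT) = 1.0000000000; exp(-rT) = 0.9445940694
Vega = S * exp(-qT) * phi(d1) * sqrt(T) = 8.5100 * 1.0000000000 * 0.3858436012 * 1.2247448714 = 4.021485


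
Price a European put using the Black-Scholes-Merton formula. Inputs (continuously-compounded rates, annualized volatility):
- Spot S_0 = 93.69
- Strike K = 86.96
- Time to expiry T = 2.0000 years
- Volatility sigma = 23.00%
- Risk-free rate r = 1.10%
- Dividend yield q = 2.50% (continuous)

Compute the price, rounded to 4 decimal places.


Answer: Price = 9.3395

Derivation:
d1 = (ln(S/K) + (r - q + 0.5*sigma^2) * T) / (sigma * sqrt(T)) = 0.30572597
d2 = d1 - sigma * sqrt(T) = -0.01954315
exp(-rT) = 0.97824024; exp(-qT) = 0.95122942
P = K * exp(-rT) * N(-d2) - S_0 * exp(-qT) * N(-d1)
N(-d1) = 0.37990665; N(-d2) = 0.50779609
P = 86.9600 * 0.97824024 * 0.50779609 - 93.6900 * 0.95122942 * 0.37990665 = 9.3395


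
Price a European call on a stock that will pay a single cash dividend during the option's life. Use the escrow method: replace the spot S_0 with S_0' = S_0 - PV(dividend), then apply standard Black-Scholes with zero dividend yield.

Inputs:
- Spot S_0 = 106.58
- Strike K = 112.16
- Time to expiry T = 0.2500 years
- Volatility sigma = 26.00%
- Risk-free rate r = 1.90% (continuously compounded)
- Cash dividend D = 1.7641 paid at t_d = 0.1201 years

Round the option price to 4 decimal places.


PV(D) = D * exp(-r * t_d) = 1.7641 * 0.99772070 = 1.76007909
S_0' = S_0 - PV(D) = 106.5800 - 1.76007909 = 104.81992091
d1 = (ln(S_0'/K) + (r + sigma^2/2)*T) / (sigma*sqrt(T)) = -0.41909680
d2 = d1 - sigma*sqrt(T) = -0.54909680
exp(-rT) = 0.99526126
N(d1) = 0.33757269; N(d2) = 0.29146951
C = S_0' * N(d1) - K * exp(-rT) * N(d2) = 104.81992091 * 0.33757269 - 112.1600 * 0.99526126 * 0.29146951 = 2.8480

Answer: Price = 2.8480


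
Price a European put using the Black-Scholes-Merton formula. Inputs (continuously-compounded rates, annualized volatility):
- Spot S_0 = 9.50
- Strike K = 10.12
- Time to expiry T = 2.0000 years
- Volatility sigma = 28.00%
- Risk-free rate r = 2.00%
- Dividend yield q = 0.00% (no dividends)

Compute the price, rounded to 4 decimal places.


d1 = (ln(S/K) + (r - q + 0.5*sigma^2) * T) / (sigma * sqrt(T)) = 0.13934583
d2 = d1 - sigma * sqrt(T) = -0.25663396
exp(-rT) = 0.96078944; exp(-qT) = 1.00000000
P = K * exp(-rT) * N(-d2) - S_0 * exp(-qT) * N(-d1)
N(-d1) = 0.44458844; N(-d2) = 0.60126932
P = 10.1200 * 0.96078944 * 0.60126932 - 9.5000 * 1.00000000 * 0.44458844 = 1.6227

Answer: Price = 1.6227


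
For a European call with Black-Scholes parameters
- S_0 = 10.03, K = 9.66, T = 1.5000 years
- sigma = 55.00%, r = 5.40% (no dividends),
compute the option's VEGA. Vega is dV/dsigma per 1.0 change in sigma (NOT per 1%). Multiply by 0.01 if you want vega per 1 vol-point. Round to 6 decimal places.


Answer: Vega = 4.296781

Derivation:
d1 = 0.5128518256; d2 = -0.1607578537
phi(d1) = 0.3497813511; exp(-qT) = 1.0000000000; exp(-rT) = 0.9221936914
Vega = S * exp(-qT) * phi(d1) * sqrt(T) = 10.0300 * 1.0000000000 * 0.3497813511 * 1.2247448714 = 4.296781


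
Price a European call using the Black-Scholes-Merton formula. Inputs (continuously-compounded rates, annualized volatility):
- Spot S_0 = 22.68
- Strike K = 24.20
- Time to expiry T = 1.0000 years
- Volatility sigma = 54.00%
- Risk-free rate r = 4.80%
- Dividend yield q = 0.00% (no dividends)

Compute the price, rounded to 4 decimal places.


Answer: Price = 4.6777

Derivation:
d1 = (ln(S/K) + (r - q + 0.5*sigma^2) * T) / (sigma * sqrt(T)) = 0.23876083
d2 = d1 - sigma * sqrt(T) = -0.30123917
exp(-rT) = 0.95313379; exp(-qT) = 1.00000000
C = S_0 * exp(-qT) * N(d1) - K * exp(-rT) * N(d2)
N(d1) = 0.59435448; N(d2) = 0.38161606
C = 22.6800 * 1.00000000 * 0.59435448 - 24.2000 * 0.95313379 * 0.38161606 = 4.6777


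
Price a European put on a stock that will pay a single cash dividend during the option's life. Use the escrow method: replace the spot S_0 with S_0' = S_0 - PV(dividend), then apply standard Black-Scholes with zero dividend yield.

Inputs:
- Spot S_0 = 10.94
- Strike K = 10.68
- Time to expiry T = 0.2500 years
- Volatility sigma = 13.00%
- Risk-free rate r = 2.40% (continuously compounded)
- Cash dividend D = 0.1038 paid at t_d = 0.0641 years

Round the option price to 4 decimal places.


PV(D) = D * exp(-r * t_d) = 0.1038 * 0.99846278 = 0.10364044
S_0' = S_0 - PV(D) = 10.9400 - 0.10364044 = 10.83635956
d1 = (ln(S_0'/K) + (r + sigma^2/2)*T) / (sigma*sqrt(T)) = 0.34841188
d2 = d1 - sigma*sqrt(T) = 0.28341188
exp(-rT) = 0.99401796
N(-d1) = 0.36376544; N(-d2) = 0.38843056
P = K * exp(-rT) * N(-d2) - S_0' * N(-d1) = 10.6800 * 0.99401796 * 0.38843056 - 10.83635956 * 0.36376544 = 0.1817

Answer: Price = 0.1817


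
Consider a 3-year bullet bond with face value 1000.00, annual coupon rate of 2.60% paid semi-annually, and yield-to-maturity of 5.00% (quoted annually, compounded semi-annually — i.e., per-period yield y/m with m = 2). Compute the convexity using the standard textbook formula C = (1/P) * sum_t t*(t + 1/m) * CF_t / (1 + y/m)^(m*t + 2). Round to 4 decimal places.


Coupon per period c = face * coupon_rate / m = 13.000000
Periods per year m = 2; per-period yield y/m = 0.025000
Number of cashflows N = 6
Cashflows (t years, CF_t, discount factor 1/(1+y/m)^(m*t), PV):
  t = 0.5000: CF_t = 13.000000, DF = 0.975610, PV = 12.682927
  t = 1.0000: CF_t = 13.000000, DF = 0.951814, PV = 12.373587
  t = 1.5000: CF_t = 13.000000, DF = 0.928599, PV = 12.071792
  t = 2.0000: CF_t = 13.000000, DF = 0.905951, PV = 11.777358
  t = 2.5000: CF_t = 13.000000, DF = 0.883854, PV = 11.490106
  t = 3.0000: CF_t = 1013.000000, DF = 0.862297, PV = 873.506725
Price P = sum_t PV_t = 933.902496
Convexity numerator sum_t t*(t + 1/m) * CF_t / (1+y/m)^(m*t + 2):
  t = 0.5000: term = 6.035896
  t = 1.0000: term = 17.666038
  t = 1.5000: term = 34.470317
  t = 2.0000: term = 56.049296
  t = 2.5000: term = 82.023360
  t = 3.0000: term = 8729.870900
Convexity = (1/P) * sum = 8926.115808 / 933.902496 = 9.557867

Answer: Convexity = 9.5579


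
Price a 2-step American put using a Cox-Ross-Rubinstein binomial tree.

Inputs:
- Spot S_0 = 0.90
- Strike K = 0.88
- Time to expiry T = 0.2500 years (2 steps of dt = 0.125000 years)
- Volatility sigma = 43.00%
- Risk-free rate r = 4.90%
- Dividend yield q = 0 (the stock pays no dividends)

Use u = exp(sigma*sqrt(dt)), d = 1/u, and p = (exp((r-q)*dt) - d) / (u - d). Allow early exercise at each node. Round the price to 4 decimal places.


dt = T/N = 0.125000
u = exp(sigma*sqrt(dt)) = 1.164193; d = 1/u = 0.858964
p = (exp((r-q)*dt) - d) / (u - d) = 0.482195
Discount per step: exp(-r*dt) = 0.993894
Stock lattice S(k, i) with i counting down-moves:
  k=0: S(0,0) = 0.9000
  k=1: S(1,0) = 1.0478; S(1,1) = 0.7731
  k=2: S(2,0) = 1.2198; S(2,1) = 0.9000; S(2,2) = 0.6640
Terminal payoffs V(N, i) = max(K - S_T, 0):
  V(2,0) = 0.000000; V(2,1) = 0.000000; V(2,2) = 0.215962
Backward induction: V(k, i) = exp(-r*dt) * [p * V(k+1, i) + (1-p) * V(k+1, i+1)]; then take max(V_cont, immediate exercise) for American.
  V(1,0) = exp(-r*dt) * [p*0.000000 + (1-p)*0.000000] = 0.000000; exercise = 0.000000; V(1,0) = max -> 0.000000
  V(1,1) = exp(-r*dt) * [p*0.000000 + (1-p)*0.215962] = 0.111144; exercise = 0.106932; V(1,1) = max -> 0.111144
  V(0,0) = exp(-r*dt) * [p*0.000000 + (1-p)*0.111144] = 0.057199; exercise = 0.000000; V(0,0) = max -> 0.057199

Answer: Price = V(0,0) = 0.0572


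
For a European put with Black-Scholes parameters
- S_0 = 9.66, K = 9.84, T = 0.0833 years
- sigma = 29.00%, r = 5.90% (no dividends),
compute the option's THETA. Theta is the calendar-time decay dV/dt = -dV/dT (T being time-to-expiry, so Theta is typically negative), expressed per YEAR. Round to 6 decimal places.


Answer: Theta = -1.586746

Derivation:
d1 = -0.1200085131; d2 = -0.2037075573
phi(d1) = 0.3960798072; exp(-qT) = 1.0000000000; exp(-rT) = 0.9950973574
Theta = -S*exp(-qT)*phi(d1)*sigma/(2*sqrt(T)) + r*K*exp(-rT)*N(-d2) - q*S*exp(-qT)*N(-d1)
N(-d1) = 0.5477617979; N(-d2) = 0.5807089819; sqrt(T) = 0.2886173938
Term 1 = -9.6600 * 1.0000000000 * 0.3960798072 * 0.2900 / (2 * 0.2886173938) = -1.9222299067
Term 2 = 0.0590 * 9.8400 * 0.9950973574 * 0.5807089819 = 0.3354835472
Term 3 = 0 (no dividend yield, q = 0)
Theta = -1.9222299067 + (0.3354835472) + (0.0000000000) = -1.586746


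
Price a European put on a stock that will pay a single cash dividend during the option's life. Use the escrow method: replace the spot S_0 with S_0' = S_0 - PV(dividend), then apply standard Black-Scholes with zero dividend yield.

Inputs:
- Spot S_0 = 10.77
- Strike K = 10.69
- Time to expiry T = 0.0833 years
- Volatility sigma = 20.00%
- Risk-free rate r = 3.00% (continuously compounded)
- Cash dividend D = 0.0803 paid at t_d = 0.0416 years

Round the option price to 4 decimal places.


Answer: Price = 0.2328

Derivation:
PV(D) = D * exp(-r * t_d) = 0.0803 * 0.99875278 = 0.08019985
S_0' = S_0 - PV(D) = 10.7700 - 0.08019985 = 10.68980015
d1 = (ln(S_0'/K) + (r + sigma^2/2)*T) / (sigma*sqrt(T)) = 0.07183048
d2 = d1 - sigma*sqrt(T) = 0.01410700
exp(-rT) = 0.99750412
N(-d1) = 0.47136841; N(-d2) = 0.49437231
P = K * exp(-rT) * N(-d2) - S_0' * N(-d1) = 10.6900 * 0.99750412 * 0.49437231 - 10.68980015 * 0.47136841 = 0.2328


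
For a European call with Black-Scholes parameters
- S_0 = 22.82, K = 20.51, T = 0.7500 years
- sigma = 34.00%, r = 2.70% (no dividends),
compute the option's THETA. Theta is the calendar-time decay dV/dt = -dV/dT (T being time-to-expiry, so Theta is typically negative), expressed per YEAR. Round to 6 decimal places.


Answer: Theta = -1.843770

Derivation:
d1 = 0.5784532539; d2 = 0.2840046166
phi(d1) = 0.3374821643; exp(-qT) = 1.0000000000; exp(-rT) = 0.9799536543
Theta = -S*exp(-qT)*phi(d1)*sigma/(2*sqrt(T)) - r*K*exp(-rT)*N(d2) + q*S*exp(-qT)*N(d1)
N(d1) = 0.7185209255; N(d2) = 0.6117965786; sqrt(T) = 0.8660254038
Term 1 = -22.8200 * 1.0000000000 * 0.3374821643 * 0.3400 / (2 * 0.8660254038) = -1.5117666323
Term 2 = -0.0270 * 20.5100 * 0.9799536543 * 0.6117965786 = -0.3320029978
Term 3 = 0 (no dividend yield, q = 0)
Theta = -1.5117666323 + (-0.3320029978) + (0.0000000000) = -1.843770


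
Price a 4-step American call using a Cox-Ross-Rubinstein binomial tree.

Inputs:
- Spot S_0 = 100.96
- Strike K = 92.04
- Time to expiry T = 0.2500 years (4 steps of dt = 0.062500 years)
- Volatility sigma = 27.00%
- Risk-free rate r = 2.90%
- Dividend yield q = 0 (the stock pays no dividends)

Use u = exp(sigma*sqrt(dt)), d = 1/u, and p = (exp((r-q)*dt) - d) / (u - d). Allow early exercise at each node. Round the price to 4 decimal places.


Answer: Price = V(0,0) = 11.5031

Derivation:
dt = T/N = 0.062500
u = exp(sigma*sqrt(dt)) = 1.069830; d = 1/u = 0.934728
p = (exp((r-q)*dt) - d) / (u - d) = 0.496559
Discount per step: exp(-r*dt) = 0.998189
Stock lattice S(k, i) with i counting down-moves:
  k=0: S(0,0) = 100.9600
  k=1: S(1,0) = 108.0101; S(1,1) = 94.3701
  k=2: S(2,0) = 115.5524; S(2,1) = 100.9600; S(2,2) = 88.2104
  k=3: S(3,0) = 123.6215; S(3,1) = 108.0101; S(3,2) = 94.3701; S(3,3) = 82.4527
  k=4: S(4,0) = 132.2540; S(4,1) = 115.5524; S(4,2) = 100.9600; S(4,3) = 88.2104; S(4,4) = 77.0708
Terminal payoffs V(N, i) = max(S_T - K, 0):
  V(4,0) = 40.214011; V(4,1) = 23.512434; V(4,2) = 8.920000; V(4,3) = 0.000000; V(4,4) = 0.000000
Backward induction: V(k, i) = exp(-r*dt) * [p * V(k+1, i) + (1-p) * V(k+1, i+1)]; then take max(V_cont, immediate exercise) for American.
  V(3,0) = exp(-r*dt) * [p*40.214011 + (1-p)*23.512434] = 31.748162; exercise = 31.581490; V(3,0) = max -> 31.748162
  V(3,1) = exp(-r*dt) * [p*23.512434 + (1-p)*8.920000] = 16.136734; exercise = 15.970063; V(3,1) = max -> 16.136734
  V(3,2) = exp(-r*dt) * [p*8.920000 + (1-p)*0.000000] = 4.421288; exercise = 2.330111; V(3,2) = max -> 4.421288
  V(3,3) = exp(-r*dt) * [p*0.000000 + (1-p)*0.000000] = 0.000000; exercise = 0.000000; V(3,3) = max -> 0.000000
  V(2,0) = exp(-r*dt) * [p*31.748162 + (1-p)*16.136734] = 23.845475; exercise = 23.512434; V(2,0) = max -> 23.845475
  V(2,1) = exp(-r*dt) * [p*16.136734 + (1-p)*4.421288] = 10.220161; exercise = 8.920000; V(2,1) = max -> 10.220161
  V(2,2) = exp(-r*dt) * [p*4.421288 + (1-p)*0.000000] = 2.191456; exercise = 0.000000; V(2,2) = max -> 2.191456
  V(1,0) = exp(-r*dt) * [p*23.845475 + (1-p)*10.220161] = 16.955178; exercise = 15.970063; V(1,0) = max -> 16.955178
  V(1,1) = exp(-r*dt) * [p*10.220161 + (1-p)*2.191456] = 6.166997; exercise = 2.330111; V(1,1) = max -> 6.166997
  V(0,0) = exp(-r*dt) * [p*16.955178 + (1-p)*6.166997] = 11.503100; exercise = 8.920000; V(0,0) = max -> 11.503100


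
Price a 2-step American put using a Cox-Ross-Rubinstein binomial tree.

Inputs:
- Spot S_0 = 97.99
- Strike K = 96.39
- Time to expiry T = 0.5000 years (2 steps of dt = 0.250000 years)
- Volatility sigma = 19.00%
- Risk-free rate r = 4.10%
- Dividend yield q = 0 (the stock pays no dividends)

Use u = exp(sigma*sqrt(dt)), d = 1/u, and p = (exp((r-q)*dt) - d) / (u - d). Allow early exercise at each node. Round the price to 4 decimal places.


dt = T/N = 0.250000
u = exp(sigma*sqrt(dt)) = 1.099659; d = 1/u = 0.909373
p = (exp((r-q)*dt) - d) / (u - d) = 0.530411
Discount per step: exp(-r*dt) = 0.989802
Stock lattice S(k, i) with i counting down-moves:
  k=0: S(0,0) = 97.9900
  k=1: S(1,0) = 107.7556; S(1,1) = 89.1095
  k=2: S(2,0) = 118.4944; S(2,1) = 97.9900; S(2,2) = 81.0337
Terminal payoffs V(N, i) = max(K - S_T, 0):
  V(2,0) = 0.000000; V(2,1) = 0.000000; V(2,2) = 15.356274
Backward induction: V(k, i) = exp(-r*dt) * [p * V(k+1, i) + (1-p) * V(k+1, i+1)]; then take max(V_cont, immediate exercise) for American.
  V(1,0) = exp(-r*dt) * [p*0.000000 + (1-p)*0.000000] = 0.000000; exercise = 0.000000; V(1,0) = max -> 0.000000
  V(1,1) = exp(-r*dt) * [p*0.000000 + (1-p)*15.356274] = 7.137598; exercise = 7.280546; V(1,1) = max -> 7.280546
  V(0,0) = exp(-r*dt) * [p*0.000000 + (1-p)*7.280546] = 3.383999; exercise = 0.000000; V(0,0) = max -> 3.383999

Answer: Price = V(0,0) = 3.3840


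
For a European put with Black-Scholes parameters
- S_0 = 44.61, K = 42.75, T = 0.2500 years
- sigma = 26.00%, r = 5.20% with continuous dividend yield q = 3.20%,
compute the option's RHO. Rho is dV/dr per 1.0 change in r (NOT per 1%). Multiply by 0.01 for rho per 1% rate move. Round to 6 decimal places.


d1 = 0.4310681058; d2 = 0.3010681058
phi(d1) = 0.3635463830; exp(-qT) = 0.9920319148; exp(-rT) = 0.9870841350
N(-d2) = 0.3816812806
Rho = -K*T*exp(-rT)*N(-d2) = -42.7500 * 0.2500 * 0.9870841350 * 0.3816812806 = -4.026532

Answer: Rho = -4.026532


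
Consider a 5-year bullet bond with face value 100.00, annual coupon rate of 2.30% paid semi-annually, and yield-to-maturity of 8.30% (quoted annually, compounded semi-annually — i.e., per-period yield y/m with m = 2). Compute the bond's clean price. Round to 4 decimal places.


Coupon per period c = face * coupon_rate / m = 1.150000
Periods per year m = 2; per-period yield y/m = 0.041500
Number of cashflows N = 10
Cashflows (t years, CF_t, discount factor 1/(1+y/m)^(m*t), PV):
  t = 0.5000: CF_t = 1.150000, DF = 0.960154, PV = 1.104177
  t = 1.0000: CF_t = 1.150000, DF = 0.921895, PV = 1.060179
  t = 1.5000: CF_t = 1.150000, DF = 0.885161, PV = 1.017935
  t = 2.0000: CF_t = 1.150000, DF = 0.849890, PV = 0.977374
  t = 2.5000: CF_t = 1.150000, DF = 0.816025, PV = 0.938429
  t = 3.0000: CF_t = 1.150000, DF = 0.783510, PV = 0.901036
  t = 3.5000: CF_t = 1.150000, DF = 0.752290, PV = 0.865133
  t = 4.0000: CF_t = 1.150000, DF = 0.722314, PV = 0.830661
  t = 4.5000: CF_t = 1.150000, DF = 0.693532, PV = 0.797562
  t = 5.0000: CF_t = 101.150000, DF = 0.665897, PV = 67.355512
Price P = sum_t PV_t = 75.847998

Answer: Price = 75.8480


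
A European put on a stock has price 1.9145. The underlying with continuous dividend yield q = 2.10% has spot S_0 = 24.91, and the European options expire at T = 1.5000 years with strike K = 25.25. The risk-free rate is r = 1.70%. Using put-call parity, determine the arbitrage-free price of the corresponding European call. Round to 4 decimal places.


Put-call parity: C - P = S_0 * exp(-qT) - K * exp(-rT).
S_0 * exp(-qT) = 24.9100 * 0.96899096 = 24.13756473
K * exp(-rT) = 25.2500 * 0.97482238 = 24.61426507
C = P + S*exp(-qT) - K*exp(-rT)
C = 1.9145 + 24.13756473 - 24.61426507 = 1.4378

Answer: Call price = 1.4378


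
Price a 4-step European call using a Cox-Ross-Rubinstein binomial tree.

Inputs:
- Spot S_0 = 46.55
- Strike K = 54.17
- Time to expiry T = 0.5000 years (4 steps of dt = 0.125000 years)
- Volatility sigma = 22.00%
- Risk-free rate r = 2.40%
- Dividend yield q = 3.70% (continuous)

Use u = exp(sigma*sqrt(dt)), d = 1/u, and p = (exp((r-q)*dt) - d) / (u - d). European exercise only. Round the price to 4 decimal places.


Answer: Price = V(0,0) = 0.4991

Derivation:
dt = T/N = 0.125000
u = exp(sigma*sqrt(dt)) = 1.080887; d = 1/u = 0.925166
p = (exp((r-q)*dt) - d) / (u - d) = 0.470137
Discount per step: exp(-r*dt) = 0.997004
Stock lattice S(k, i) with i counting down-moves:
  k=0: S(0,0) = 46.5500
  k=1: S(1,0) = 50.3153; S(1,1) = 43.0665
  k=2: S(2,0) = 54.3851; S(2,1) = 46.5500; S(2,2) = 39.8437
  k=3: S(3,0) = 58.7841; S(3,1) = 50.3153; S(3,2) = 43.0665; S(3,3) = 36.8620
  k=4: S(4,0) = 63.5390; S(4,1) = 54.3851; S(4,2) = 46.5500; S(4,3) = 39.8437; S(4,4) = 34.1035
Terminal payoffs V(N, i) = max(S_T - K, 0):
  V(4,0) = 9.369006; V(4,1) = 0.215115; V(4,2) = 0.000000; V(4,3) = 0.000000; V(4,4) = 0.000000
Backward induction: V(k, i) = exp(-r*dt) * [p * V(k+1, i) + (1-p) * V(k+1, i+1)].
  V(3,0) = exp(-r*dt) * [p*9.369006 + (1-p)*0.215115] = 4.505166
  V(3,1) = exp(-r*dt) * [p*0.215115 + (1-p)*0.000000] = 0.100831
  V(3,2) = exp(-r*dt) * [p*0.000000 + (1-p)*0.000000] = 0.000000
  V(3,3) = exp(-r*dt) * [p*0.000000 + (1-p)*0.000000] = 0.000000
  V(2,0) = exp(-r*dt) * [p*4.505166 + (1-p)*0.100831] = 2.164969
  V(2,1) = exp(-r*dt) * [p*0.100831 + (1-p)*0.000000] = 0.047262
  V(2,2) = exp(-r*dt) * [p*0.000000 + (1-p)*0.000000] = 0.000000
  V(1,0) = exp(-r*dt) * [p*2.164969 + (1-p)*0.047262] = 1.039752
  V(1,1) = exp(-r*dt) * [p*0.047262 + (1-p)*0.000000] = 0.022153
  V(0,0) = exp(-r*dt) * [p*1.039752 + (1-p)*0.022153] = 0.499065


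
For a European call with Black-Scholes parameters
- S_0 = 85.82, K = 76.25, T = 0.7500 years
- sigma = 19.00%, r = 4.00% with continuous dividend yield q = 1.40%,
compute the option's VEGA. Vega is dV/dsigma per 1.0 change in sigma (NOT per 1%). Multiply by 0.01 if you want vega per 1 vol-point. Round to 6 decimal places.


d1 = 0.9193371016; d2 = 0.7547922749
phi(d1) = 0.2614456422; exp(-qT) = 0.9895549326; exp(-rT) = 0.9704455335
Vega = S * exp(-qT) * phi(d1) * sqrt(T) = 85.8200 * 0.9895549326 * 0.2614456422 * 0.8660254038 = 19.228281

Answer: Vega = 19.228281


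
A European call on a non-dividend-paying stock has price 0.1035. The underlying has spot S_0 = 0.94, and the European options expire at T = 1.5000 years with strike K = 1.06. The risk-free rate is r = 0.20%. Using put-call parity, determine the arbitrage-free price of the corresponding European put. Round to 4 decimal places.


Answer: Put price = 0.2203

Derivation:
Put-call parity: C - P = S_0 * exp(-qT) - K * exp(-rT).
S_0 * exp(-qT) = 0.9400 * 1.00000000 = 0.94000000
K * exp(-rT) = 1.0600 * 0.99700450 = 1.05682477
P = C - S*exp(-qT) + K*exp(-rT)
P = 0.1035 - 0.94000000 + 1.05682477 = 0.2203


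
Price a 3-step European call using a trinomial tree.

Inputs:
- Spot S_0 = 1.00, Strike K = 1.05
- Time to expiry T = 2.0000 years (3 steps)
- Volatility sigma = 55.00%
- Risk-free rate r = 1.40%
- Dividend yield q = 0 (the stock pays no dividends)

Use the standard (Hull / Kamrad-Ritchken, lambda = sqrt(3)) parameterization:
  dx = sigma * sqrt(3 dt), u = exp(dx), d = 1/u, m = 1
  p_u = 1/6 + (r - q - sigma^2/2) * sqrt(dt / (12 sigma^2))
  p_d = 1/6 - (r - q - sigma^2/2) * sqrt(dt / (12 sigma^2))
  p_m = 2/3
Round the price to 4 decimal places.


Answer: Price = V(0,0) = 0.2609

Derivation:
dt = T/N = 0.666667; dx = sigma*sqrt(3*dt) = 0.777817
u = exp(dx) = 2.176716; d = 1/u = 0.459408
p_u = 0.107848, p_m = 0.666667, p_d = 0.225485
Discount per step: exp(-r*dt) = 0.990710
Stock lattice S(k, j) with j the centered position index:
  k=0: S(0,+0) = 1.0000
  k=1: S(1,-1) = 0.4594; S(1,+0) = 1.0000; S(1,+1) = 2.1767
  k=2: S(2,-2) = 0.2111; S(2,-1) = 0.4594; S(2,+0) = 1.0000; S(2,+1) = 2.1767; S(2,+2) = 4.7381
  k=3: S(3,-3) = 0.0970; S(3,-2) = 0.2111; S(3,-1) = 0.4594; S(3,+0) = 1.0000; S(3,+1) = 2.1767; S(3,+2) = 4.7381; S(3,+3) = 10.3135
Terminal payoffs V(N, j) = max(S_T - K, 0):
  V(3,-3) = 0.000000; V(3,-2) = 0.000000; V(3,-1) = 0.000000; V(3,+0) = 0.000000; V(3,+1) = 1.126716; V(3,+2) = 3.688094; V(3,+3) = 9.263486
Backward induction: V(k, j) = exp(-r*dt) * [p_u * V(k+1, j+1) + p_m * V(k+1, j) + p_d * V(k+1, j-1)]
  V(2,-2) = exp(-r*dt) * [p_u*0.000000 + p_m*0.000000 + p_d*0.000000] = 0.000000
  V(2,-1) = exp(-r*dt) * [p_u*0.000000 + p_m*0.000000 + p_d*0.000000] = 0.000000
  V(2,+0) = exp(-r*dt) * [p_u*1.126716 + p_m*0.000000 + p_d*0.000000] = 0.120386
  V(2,+1) = exp(-r*dt) * [p_u*3.688094 + p_m*1.126716 + p_d*0.000000] = 1.138225
  V(2,+2) = exp(-r*dt) * [p_u*9.263486 + p_m*3.688094 + p_d*1.126716] = 3.677355
  V(1,-1) = exp(-r*dt) * [p_u*0.120386 + p_m*0.000000 + p_d*0.000000] = 0.012863
  V(1,+0) = exp(-r*dt) * [p_u*1.138225 + p_m*0.120386 + p_d*0.000000] = 0.201127
  V(1,+1) = exp(-r*dt) * [p_u*3.677355 + p_m*1.138225 + p_d*0.120386] = 1.171573
  V(0,+0) = exp(-r*dt) * [p_u*1.171573 + p_m*0.201127 + p_d*0.012863] = 0.260890


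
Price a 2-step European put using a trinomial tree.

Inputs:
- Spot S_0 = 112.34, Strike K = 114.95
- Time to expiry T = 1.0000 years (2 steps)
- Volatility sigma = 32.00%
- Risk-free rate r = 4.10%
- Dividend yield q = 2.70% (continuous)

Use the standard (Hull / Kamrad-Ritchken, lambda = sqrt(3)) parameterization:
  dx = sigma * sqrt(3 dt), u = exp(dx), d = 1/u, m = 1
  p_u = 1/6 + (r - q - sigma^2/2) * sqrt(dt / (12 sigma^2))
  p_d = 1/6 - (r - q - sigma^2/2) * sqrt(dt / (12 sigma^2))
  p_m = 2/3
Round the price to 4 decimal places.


Answer: Price = V(0,0) = 12.9759

Derivation:
dt = T/N = 0.500000; dx = sigma*sqrt(3*dt) = 0.391918
u = exp(dx) = 1.479817; d = 1/u = 0.675759
p_u = 0.142937, p_m = 0.666667, p_d = 0.190396
Discount per step: exp(-r*dt) = 0.979709
Stock lattice S(k, j) with j the centered position index:
  k=0: S(0,+0) = 112.3400
  k=1: S(1,-1) = 75.9148; S(1,+0) = 112.3400; S(1,+1) = 166.2426
  k=2: S(2,-2) = 51.3001; S(2,-1) = 75.9148; S(2,+0) = 112.3400; S(2,+1) = 166.2426; S(2,+2) = 246.0087
Terminal payoffs V(N, j) = max(K - S_T, 0):
  V(2,-2) = 63.649871; V(2,-1) = 39.035202; V(2,+0) = 2.610000; V(2,+1) = 0.000000; V(2,+2) = 0.000000
Backward induction: V(k, j) = exp(-r*dt) * [p_u * V(k+1, j+1) + p_m * V(k+1, j) + p_d * V(k+1, j-1)]
  V(1,-1) = exp(-r*dt) * [p_u*2.610000 + p_m*39.035202 + p_d*63.649871] = 37.733697
  V(1,+0) = exp(-r*dt) * [p_u*0.000000 + p_m*2.610000 + p_d*39.035202] = 8.986035
  V(1,+1) = exp(-r*dt) * [p_u*0.000000 + p_m*0.000000 + p_d*2.610000] = 0.486850
  V(0,+0) = exp(-r*dt) * [p_u*0.486850 + p_m*8.986035 + p_d*37.733697] = 12.975877


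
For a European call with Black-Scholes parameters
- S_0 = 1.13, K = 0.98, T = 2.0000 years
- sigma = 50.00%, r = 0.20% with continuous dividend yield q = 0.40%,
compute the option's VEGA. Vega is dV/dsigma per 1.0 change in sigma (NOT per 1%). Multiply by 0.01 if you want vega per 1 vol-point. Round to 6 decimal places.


Answer: Vega = 0.543885

Derivation:
d1 = 0.5493093128; d2 = -0.1577974684
phi(d1) = 0.3430740747; exp(-qT) = 0.9920319148; exp(-rT) = 0.9960079893
Vega = S * exp(-qT) * phi(d1) * sqrt(T) = 1.1300 * 0.9920319148 * 0.3430740747 * 1.4142135624 = 0.543885


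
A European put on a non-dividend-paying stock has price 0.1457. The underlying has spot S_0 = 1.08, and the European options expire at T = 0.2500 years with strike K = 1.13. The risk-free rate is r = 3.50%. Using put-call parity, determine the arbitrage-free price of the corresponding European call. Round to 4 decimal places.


Put-call parity: C - P = S_0 * exp(-qT) - K * exp(-rT).
S_0 * exp(-qT) = 1.0800 * 1.00000000 = 1.08000000
K * exp(-rT) = 1.1300 * 0.99128817 = 1.12015563
C = P + S*exp(-qT) - K*exp(-rT)
C = 0.1457 + 1.08000000 - 1.12015563 = 0.1055

Answer: Call price = 0.1055


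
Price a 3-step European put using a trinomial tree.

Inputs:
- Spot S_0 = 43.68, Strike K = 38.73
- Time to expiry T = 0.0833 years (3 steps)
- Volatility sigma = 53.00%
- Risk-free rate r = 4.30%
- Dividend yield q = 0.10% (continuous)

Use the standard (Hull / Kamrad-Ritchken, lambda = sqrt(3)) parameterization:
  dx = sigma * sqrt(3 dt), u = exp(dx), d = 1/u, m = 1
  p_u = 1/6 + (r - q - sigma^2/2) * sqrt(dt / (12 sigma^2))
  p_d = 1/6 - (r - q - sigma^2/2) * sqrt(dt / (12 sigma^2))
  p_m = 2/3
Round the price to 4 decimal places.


Answer: Price = V(0,0) = 0.7720

Derivation:
dt = T/N = 0.027767; dx = sigma*sqrt(3*dt) = 0.152967
u = exp(dx) = 1.165287; d = 1/u = 0.858158
p_u = 0.157731, p_m = 0.666667, p_d = 0.175602
Discount per step: exp(-r*dt) = 0.998807
Stock lattice S(k, j) with j the centered position index:
  k=0: S(0,+0) = 43.6800
  k=1: S(1,-1) = 37.4843; S(1,+0) = 43.6800; S(1,+1) = 50.8997
  k=2: S(2,-2) = 32.1675; S(2,-1) = 37.4843; S(2,+0) = 43.6800; S(2,+1) = 50.8997; S(2,+2) = 59.3128
  k=3: S(3,-3) = 27.6048; S(3,-2) = 32.1675; S(3,-1) = 37.4843; S(3,+0) = 43.6800; S(3,+1) = 50.8997; S(3,+2) = 59.3128; S(3,+3) = 69.1164
Terminal payoffs V(N, j) = max(K - S_T, 0):
  V(3,-3) = 11.125227; V(3,-2) = 6.562524; V(3,-1) = 1.245665; V(3,+0) = 0.000000; V(3,+1) = 0.000000; V(3,+2) = 0.000000; V(3,+3) = 0.000000
Backward induction: V(k, j) = exp(-r*dt) * [p_u * V(k+1, j+1) + p_m * V(k+1, j) + p_d * V(k+1, j-1)]
  V(2,-2) = exp(-r*dt) * [p_u*1.245665 + p_m*6.562524 + p_d*11.125227] = 6.517322
  V(2,-1) = exp(-r*dt) * [p_u*0.000000 + p_m*1.245665 + p_d*6.562524] = 1.980470
  V(2,+0) = exp(-r*dt) * [p_u*0.000000 + p_m*0.000000 + p_d*1.245665] = 0.218480
  V(2,+1) = exp(-r*dt) * [p_u*0.000000 + p_m*0.000000 + p_d*0.000000] = 0.000000
  V(2,+2) = exp(-r*dt) * [p_u*0.000000 + p_m*0.000000 + p_d*0.000000] = 0.000000
  V(1,-1) = exp(-r*dt) * [p_u*0.218480 + p_m*1.980470 + p_d*6.517322] = 2.496247
  V(1,+0) = exp(-r*dt) * [p_u*0.000000 + p_m*0.218480 + p_d*1.980470] = 0.492839
  V(1,+1) = exp(-r*dt) * [p_u*0.000000 + p_m*0.000000 + p_d*0.218480] = 0.038320
  V(0,+0) = exp(-r*dt) * [p_u*0.038320 + p_m*0.492839 + p_d*2.496247] = 0.772027


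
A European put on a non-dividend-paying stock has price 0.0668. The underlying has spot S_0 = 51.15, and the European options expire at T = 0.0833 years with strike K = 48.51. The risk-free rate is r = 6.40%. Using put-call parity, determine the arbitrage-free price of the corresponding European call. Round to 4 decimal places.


Put-call parity: C - P = S_0 * exp(-qT) - K * exp(-rT).
S_0 * exp(-qT) = 51.1500 * 1.00000000 = 51.15000000
K * exp(-rT) = 48.5100 * 0.99468299 = 48.25207163
C = P + S*exp(-qT) - K*exp(-rT)
C = 0.0668 + 51.15000000 - 48.25207163 = 2.9647

Answer: Call price = 2.9647


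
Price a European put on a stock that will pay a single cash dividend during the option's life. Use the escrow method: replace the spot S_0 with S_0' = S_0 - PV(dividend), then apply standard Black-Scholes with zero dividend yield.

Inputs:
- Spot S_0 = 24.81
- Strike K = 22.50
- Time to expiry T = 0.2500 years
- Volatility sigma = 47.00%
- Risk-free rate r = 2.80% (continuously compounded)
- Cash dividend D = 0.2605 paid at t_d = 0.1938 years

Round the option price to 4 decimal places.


Answer: Price = 1.2623

Derivation:
PV(D) = D * exp(-r * t_d) = 0.2605 * 0.99458830 = 0.25909025
S_0' = S_0 - PV(D) = 24.8100 - 0.25909025 = 24.55090975
d1 = (ln(S_0'/K) + (r + sigma^2/2)*T) / (sigma*sqrt(T)) = 0.51849405
d2 = d1 - sigma*sqrt(T) = 0.28349405
exp(-rT) = 0.99302444
N(-d1) = 0.30205681; N(-d2) = 0.38839907
P = K * exp(-rT) * N(-d2) - S_0' * N(-d1) = 22.5000 * 0.99302444 * 0.38839907 - 24.55090975 * 0.30205681 = 1.2623


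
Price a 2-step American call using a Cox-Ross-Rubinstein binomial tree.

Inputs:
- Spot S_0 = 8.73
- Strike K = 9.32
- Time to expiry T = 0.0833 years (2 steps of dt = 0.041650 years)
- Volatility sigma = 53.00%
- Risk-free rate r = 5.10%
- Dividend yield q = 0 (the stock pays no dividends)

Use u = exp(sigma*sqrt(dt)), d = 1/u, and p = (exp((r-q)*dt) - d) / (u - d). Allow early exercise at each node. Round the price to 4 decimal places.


dt = T/N = 0.041650
u = exp(sigma*sqrt(dt)) = 1.114231; d = 1/u = 0.897480
p = (exp((r-q)*dt) - d) / (u - d) = 0.482796
Discount per step: exp(-r*dt) = 0.997878
Stock lattice S(k, i) with i counting down-moves:
  k=0: S(0,0) = 8.7300
  k=1: S(1,0) = 9.7272; S(1,1) = 7.8350
  k=2: S(2,0) = 10.8384; S(2,1) = 8.7300; S(2,2) = 7.0318
Terminal payoffs V(N, i) = max(S_T - K, 0):
  V(2,0) = 1.518382; V(2,1) = 0.000000; V(2,2) = 0.000000
Backward induction: V(k, i) = exp(-r*dt) * [p * V(k+1, i) + (1-p) * V(k+1, i+1)]; then take max(V_cont, immediate exercise) for American.
  V(1,0) = exp(-r*dt) * [p*1.518382 + (1-p)*0.000000] = 0.731513; exercise = 0.407233; V(1,0) = max -> 0.731513
  V(1,1) = exp(-r*dt) * [p*0.000000 + (1-p)*0.000000] = 0.000000; exercise = 0.000000; V(1,1) = max -> 0.000000
  V(0,0) = exp(-r*dt) * [p*0.731513 + (1-p)*0.000000] = 0.352422; exercise = 0.000000; V(0,0) = max -> 0.352422

Answer: Price = V(0,0) = 0.3524


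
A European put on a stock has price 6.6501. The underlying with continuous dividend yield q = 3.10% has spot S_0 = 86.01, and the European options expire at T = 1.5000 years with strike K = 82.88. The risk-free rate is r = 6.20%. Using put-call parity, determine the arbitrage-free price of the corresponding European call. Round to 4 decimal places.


Answer: Call price = 13.2325

Derivation:
Put-call parity: C - P = S_0 * exp(-qT) - K * exp(-rT).
S_0 * exp(-qT) = 86.0100 * 0.95456456 = 82.10209785
K * exp(-rT) = 82.8800 * 0.91119350 = 75.51971730
C = P + S*exp(-qT) - K*exp(-rT)
C = 6.6501 + 82.10209785 - 75.51971730 = 13.2325


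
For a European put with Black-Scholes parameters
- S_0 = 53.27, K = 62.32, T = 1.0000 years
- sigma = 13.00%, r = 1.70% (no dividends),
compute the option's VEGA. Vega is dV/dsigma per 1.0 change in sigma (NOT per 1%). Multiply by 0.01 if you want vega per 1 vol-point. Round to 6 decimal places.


Answer: Vega = 12.745116

Derivation:
d1 = -1.0112236972; d2 = -1.1412236972
phi(d1) = 0.2392550321; exp(-qT) = 1.0000000000; exp(-rT) = 0.9831436846
Vega = S * exp(-qT) * phi(d1) * sqrt(T) = 53.2700 * 1.0000000000 * 0.2392550321 * 1.0000000000 = 12.745116


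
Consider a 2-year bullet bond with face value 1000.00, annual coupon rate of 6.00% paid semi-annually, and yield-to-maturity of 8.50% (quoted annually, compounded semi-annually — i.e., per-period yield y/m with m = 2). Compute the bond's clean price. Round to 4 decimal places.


Coupon per period c = face * coupon_rate / m = 30.000000
Periods per year m = 2; per-period yield y/m = 0.042500
Number of cashflows N = 4
Cashflows (t years, CF_t, discount factor 1/(1+y/m)^(m*t), PV):
  t = 0.5000: CF_t = 30.000000, DF = 0.959233, PV = 28.776978
  t = 1.0000: CF_t = 30.000000, DF = 0.920127, PV = 27.603816
  t = 1.5000: CF_t = 30.000000, DF = 0.882616, PV = 26.478481
  t = 2.0000: CF_t = 1030.000000, DF = 0.846634, PV = 872.033100
Price P = sum_t PV_t = 954.892376

Answer: Price = 954.8924


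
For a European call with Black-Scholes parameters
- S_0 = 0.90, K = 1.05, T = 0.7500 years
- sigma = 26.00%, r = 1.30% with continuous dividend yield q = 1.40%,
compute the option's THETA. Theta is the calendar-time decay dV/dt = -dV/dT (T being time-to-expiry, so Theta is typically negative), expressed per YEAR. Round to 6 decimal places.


Answer: Theta = -0.044537

Derivation:
d1 = -0.5753547682; d2 = -0.8005213732
phi(d1) = 0.3380859629; exp(-qT) = 0.9895549326; exp(-rT) = 0.9902973771
Theta = -S*exp(-qT)*phi(d1)*sigma/(2*sqrt(T)) - r*K*exp(-rT)*N(d2) + q*S*exp(-qT)*N(d1)
N(d1) = 0.2825256941; N(d2) = 0.2117043927; sqrt(T) = 0.8660254038
Term 1 = -0.9000 * 0.9895549326 * 0.3380859629 * 0.2600 / (2 * 0.8660254038) = -0.0451983184
Term 2 = -0.0130 * 1.0500 * 0.9902973771 * 0.2117043927 = -0.0028617267
Term 3 = 0.0140 * 0.9000 * 0.9895549326 * 0.2825256941 = 0.0035226411
Theta = -0.0451983184 + (-0.0028617267) + (0.0035226411) = -0.044537
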